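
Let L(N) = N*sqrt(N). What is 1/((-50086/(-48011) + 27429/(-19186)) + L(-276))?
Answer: -327873661433908258/17839292775840935236991545 + 468370422420316144032*I*sqrt(69)/17839292775840935236991545 ≈ -1.8379e-8 + 0.00021809*I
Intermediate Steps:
L(N) = N**(3/2)
1/((-50086/(-48011) + 27429/(-19186)) + L(-276)) = 1/((-50086/(-48011) + 27429/(-19186)) + (-276)**(3/2)) = 1/((-50086*(-1/48011) + 27429*(-1/19186)) - 552*I*sqrt(69)) = 1/((50086/48011 - 27429/19186) - 552*I*sqrt(69)) = 1/(-355943723/921139046 - 552*I*sqrt(69))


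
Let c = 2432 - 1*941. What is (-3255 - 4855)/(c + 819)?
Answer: -811/231 ≈ -3.5108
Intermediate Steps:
c = 1491 (c = 2432 - 941 = 1491)
(-3255 - 4855)/(c + 819) = (-3255 - 4855)/(1491 + 819) = -8110/2310 = -8110*1/2310 = -811/231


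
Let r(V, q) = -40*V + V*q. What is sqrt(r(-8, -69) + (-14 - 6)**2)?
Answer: 2*sqrt(318) ≈ 35.665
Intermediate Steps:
sqrt(r(-8, -69) + (-14 - 6)**2) = sqrt(-8*(-40 - 69) + (-14 - 6)**2) = sqrt(-8*(-109) + (-20)**2) = sqrt(872 + 400) = sqrt(1272) = 2*sqrt(318)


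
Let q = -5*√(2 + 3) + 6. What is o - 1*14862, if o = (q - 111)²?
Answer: -3712 + 1050*√5 ≈ -1364.1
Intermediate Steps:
q = 6 - 5*√5 (q = -5*√5 + 6 = 6 - 5*√5 ≈ -5.1803)
o = (-105 - 5*√5)² (o = ((6 - 5*√5) - 111)² = (-105 - 5*√5)² ≈ 13498.)
o - 1*14862 = (11150 + 1050*√5) - 1*14862 = (11150 + 1050*√5) - 14862 = -3712 + 1050*√5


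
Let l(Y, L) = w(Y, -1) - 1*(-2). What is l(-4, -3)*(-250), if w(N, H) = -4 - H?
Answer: 250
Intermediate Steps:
l(Y, L) = -1 (l(Y, L) = (-4 - 1*(-1)) - 1*(-2) = (-4 + 1) + 2 = -3 + 2 = -1)
l(-4, -3)*(-250) = -1*(-250) = 250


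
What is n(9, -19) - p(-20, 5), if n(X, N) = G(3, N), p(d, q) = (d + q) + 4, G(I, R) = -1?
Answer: 10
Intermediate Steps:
p(d, q) = 4 + d + q
n(X, N) = -1
n(9, -19) - p(-20, 5) = -1 - (4 - 20 + 5) = -1 - 1*(-11) = -1 + 11 = 10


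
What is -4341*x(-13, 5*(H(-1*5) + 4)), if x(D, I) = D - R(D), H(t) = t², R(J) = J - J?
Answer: 56433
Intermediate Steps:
R(J) = 0
x(D, I) = D (x(D, I) = D - 1*0 = D + 0 = D)
-4341*x(-13, 5*(H(-1*5) + 4)) = -4341*(-13) = 56433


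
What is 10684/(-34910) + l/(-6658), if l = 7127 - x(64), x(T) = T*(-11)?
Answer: -172257141/116215390 ≈ -1.4822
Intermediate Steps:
x(T) = -11*T
l = 7831 (l = 7127 - (-11)*64 = 7127 - 1*(-704) = 7127 + 704 = 7831)
10684/(-34910) + l/(-6658) = 10684/(-34910) + 7831/(-6658) = 10684*(-1/34910) + 7831*(-1/6658) = -5342/17455 - 7831/6658 = -172257141/116215390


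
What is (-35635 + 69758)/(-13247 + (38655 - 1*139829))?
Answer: -34123/114421 ≈ -0.29822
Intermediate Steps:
(-35635 + 69758)/(-13247 + (38655 - 1*139829)) = 34123/(-13247 + (38655 - 139829)) = 34123/(-13247 - 101174) = 34123/(-114421) = 34123*(-1/114421) = -34123/114421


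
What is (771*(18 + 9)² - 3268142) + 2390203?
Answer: -315880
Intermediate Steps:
(771*(18 + 9)² - 3268142) + 2390203 = (771*27² - 3268142) + 2390203 = (771*729 - 3268142) + 2390203 = (562059 - 3268142) + 2390203 = -2706083 + 2390203 = -315880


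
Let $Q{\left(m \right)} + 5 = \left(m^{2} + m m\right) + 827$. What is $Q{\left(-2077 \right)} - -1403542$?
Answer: $10032222$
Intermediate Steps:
$Q{\left(m \right)} = 822 + 2 m^{2}$ ($Q{\left(m \right)} = -5 + \left(\left(m^{2} + m m\right) + 827\right) = -5 + \left(\left(m^{2} + m^{2}\right) + 827\right) = -5 + \left(2 m^{2} + 827\right) = -5 + \left(827 + 2 m^{2}\right) = 822 + 2 m^{2}$)
$Q{\left(-2077 \right)} - -1403542 = \left(822 + 2 \left(-2077\right)^{2}\right) - -1403542 = \left(822 + 2 \cdot 4313929\right) + 1403542 = \left(822 + 8627858\right) + 1403542 = 8628680 + 1403542 = 10032222$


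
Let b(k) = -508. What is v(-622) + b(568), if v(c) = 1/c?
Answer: -315977/622 ≈ -508.00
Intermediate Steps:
v(-622) + b(568) = 1/(-622) - 508 = -1/622 - 508 = -315977/622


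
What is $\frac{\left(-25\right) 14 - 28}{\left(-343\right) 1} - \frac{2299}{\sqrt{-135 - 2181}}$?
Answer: $\frac{54}{49} + \frac{2299 i \sqrt{579}}{1158} \approx 1.102 + 47.772 i$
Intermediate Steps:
$\frac{\left(-25\right) 14 - 28}{\left(-343\right) 1} - \frac{2299}{\sqrt{-135 - 2181}} = \frac{-350 - 28}{-343} - \frac{2299}{\sqrt{-2316}} = \left(-378\right) \left(- \frac{1}{343}\right) - \frac{2299}{2 i \sqrt{579}} = \frac{54}{49} - 2299 \left(- \frac{i \sqrt{579}}{1158}\right) = \frac{54}{49} + \frac{2299 i \sqrt{579}}{1158}$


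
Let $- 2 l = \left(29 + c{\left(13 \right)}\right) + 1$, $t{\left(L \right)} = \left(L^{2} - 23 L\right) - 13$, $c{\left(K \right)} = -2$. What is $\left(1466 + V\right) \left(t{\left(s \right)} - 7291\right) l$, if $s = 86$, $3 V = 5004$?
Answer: $82750136$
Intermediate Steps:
$V = 1668$ ($V = \frac{1}{3} \cdot 5004 = 1668$)
$t{\left(L \right)} = -13 + L^{2} - 23 L$
$l = -14$ ($l = - \frac{\left(29 - 2\right) + 1}{2} = - \frac{27 + 1}{2} = \left(- \frac{1}{2}\right) 28 = -14$)
$\left(1466 + V\right) \left(t{\left(s \right)} - 7291\right) l = \left(1466 + 1668\right) \left(\left(-13 + 86^{2} - 1978\right) - 7291\right) \left(-14\right) = 3134 \left(\left(-13 + 7396 - 1978\right) - 7291\right) \left(-14\right) = 3134 \left(5405 - 7291\right) \left(-14\right) = 3134 \left(-1886\right) \left(-14\right) = \left(-5910724\right) \left(-14\right) = 82750136$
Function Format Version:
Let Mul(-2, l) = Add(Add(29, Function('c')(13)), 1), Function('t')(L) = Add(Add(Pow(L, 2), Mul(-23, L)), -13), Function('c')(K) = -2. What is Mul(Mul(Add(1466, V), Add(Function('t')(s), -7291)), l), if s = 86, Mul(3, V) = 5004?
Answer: 82750136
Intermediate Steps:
V = 1668 (V = Mul(Rational(1, 3), 5004) = 1668)
Function('t')(L) = Add(-13, Pow(L, 2), Mul(-23, L))
l = -14 (l = Mul(Rational(-1, 2), Add(Add(29, -2), 1)) = Mul(Rational(-1, 2), Add(27, 1)) = Mul(Rational(-1, 2), 28) = -14)
Mul(Mul(Add(1466, V), Add(Function('t')(s), -7291)), l) = Mul(Mul(Add(1466, 1668), Add(Add(-13, Pow(86, 2), Mul(-23, 86)), -7291)), -14) = Mul(Mul(3134, Add(Add(-13, 7396, -1978), -7291)), -14) = Mul(Mul(3134, Add(5405, -7291)), -14) = Mul(Mul(3134, -1886), -14) = Mul(-5910724, -14) = 82750136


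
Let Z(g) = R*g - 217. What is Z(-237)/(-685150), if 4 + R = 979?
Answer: 115646/342575 ≈ 0.33758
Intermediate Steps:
R = 975 (R = -4 + 979 = 975)
Z(g) = -217 + 975*g (Z(g) = 975*g - 217 = -217 + 975*g)
Z(-237)/(-685150) = (-217 + 975*(-237))/(-685150) = (-217 - 231075)*(-1/685150) = -231292*(-1/685150) = 115646/342575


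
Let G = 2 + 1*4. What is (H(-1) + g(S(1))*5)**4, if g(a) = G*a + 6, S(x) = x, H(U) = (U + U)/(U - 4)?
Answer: 8318169616/625 ≈ 1.3309e+7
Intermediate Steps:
H(U) = 2*U/(-4 + U) (H(U) = (2*U)/(-4 + U) = 2*U/(-4 + U))
G = 6 (G = 2 + 4 = 6)
g(a) = 6 + 6*a (g(a) = 6*a + 6 = 6 + 6*a)
(H(-1) + g(S(1))*5)**4 = (2*(-1)/(-4 - 1) + (6 + 6*1)*5)**4 = (2*(-1)/(-5) + (6 + 6)*5)**4 = (2*(-1)*(-1/5) + 12*5)**4 = (2/5 + 60)**4 = (302/5)**4 = 8318169616/625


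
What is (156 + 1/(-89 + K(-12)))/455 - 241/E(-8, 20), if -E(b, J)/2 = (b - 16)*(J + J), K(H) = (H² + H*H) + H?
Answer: 1420267/6534528 ≈ 0.21735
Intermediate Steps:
K(H) = H + 2*H² (K(H) = (H² + H²) + H = 2*H² + H = H + 2*H²)
E(b, J) = -4*J*(-16 + b) (E(b, J) = -2*(b - 16)*(J + J) = -2*(-16 + b)*2*J = -4*J*(-16 + b))
(156 + 1/(-89 + K(-12)))/455 - 241/E(-8, 20) = (156 + 1/(-89 - 12*(1 + 2*(-12))))/455 - 241*1/(80*(16 - 1*(-8))) = (156 + 1/(-89 - 12*(1 - 24)))*(1/455) - 241*1/(80*(16 + 8)) = (156 + 1/(-89 - 12*(-23)))*(1/455) - 241/(4*20*24) = (156 + 1/(-89 + 276))*(1/455) - 241/1920 = (156 + 1/187)*(1/455) - 241*1/1920 = (156 + 1/187)*(1/455) - 241/1920 = (29173/187)*(1/455) - 241/1920 = 29173/85085 - 241/1920 = 1420267/6534528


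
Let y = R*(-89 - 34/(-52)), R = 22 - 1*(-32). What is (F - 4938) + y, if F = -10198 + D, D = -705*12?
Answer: -368767/13 ≈ -28367.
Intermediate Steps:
R = 54 (R = 22 + 32 = 54)
D = -8460
y = -62019/13 (y = 54*(-89 - 34/(-52)) = 54*(-89 - 34*(-1/52)) = 54*(-89 + 17/26) = 54*(-2297/26) = -62019/13 ≈ -4770.7)
F = -18658 (F = -10198 - 8460 = -18658)
(F - 4938) + y = (-18658 - 4938) - 62019/13 = -23596 - 62019/13 = -368767/13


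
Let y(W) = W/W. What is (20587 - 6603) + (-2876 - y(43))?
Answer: 11107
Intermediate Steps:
y(W) = 1
(20587 - 6603) + (-2876 - y(43)) = (20587 - 6603) + (-2876 - 1*1) = 13984 + (-2876 - 1) = 13984 - 2877 = 11107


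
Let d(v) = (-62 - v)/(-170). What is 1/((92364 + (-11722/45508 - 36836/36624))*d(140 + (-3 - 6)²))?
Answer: 17708528040/2722806444388111 ≈ 6.5038e-6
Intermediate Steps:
d(v) = 31/85 + v/170 (d(v) = (-62 - v)*(-1/170) = 31/85 + v/170)
1/((92364 + (-11722/45508 - 36836/36624))*d(140 + (-3 - 6)²)) = 1/((92364 + (-11722/45508 - 36836/36624))*(31/85 + (140 + (-3 - 6)²)/170)) = 1/((92364 + (-11722*1/45508 - 36836*1/36624))*(31/85 + (140 + (-9)²)/170)) = 1/((92364 + (-5861/22754 - 9209/9156))*(31/85 + (140 + 81)/170)) = 1/((92364 - 131602451/104167812)*(31/85 + (1/170)*221)) = 1/((9621224185117/104167812)*(31/85 + 13/10)) = 104167812/(9621224185117*(283/170)) = (104167812/9621224185117)*(170/283) = 17708528040/2722806444388111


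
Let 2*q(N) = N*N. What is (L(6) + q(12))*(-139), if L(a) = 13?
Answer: -11815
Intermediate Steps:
q(N) = N²/2 (q(N) = (N*N)/2 = N²/2)
(L(6) + q(12))*(-139) = (13 + (½)*12²)*(-139) = (13 + (½)*144)*(-139) = (13 + 72)*(-139) = 85*(-139) = -11815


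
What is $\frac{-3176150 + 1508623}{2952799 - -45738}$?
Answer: $- \frac{1667527}{2998537} \approx -0.55611$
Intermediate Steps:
$\frac{-3176150 + 1508623}{2952799 - -45738} = - \frac{1667527}{2952799 + 45738} = - \frac{1667527}{2998537}$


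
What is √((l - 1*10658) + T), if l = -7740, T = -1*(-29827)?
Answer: √11429 ≈ 106.91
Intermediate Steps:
T = 29827
√((l - 1*10658) + T) = √((-7740 - 1*10658) + 29827) = √((-7740 - 10658) + 29827) = √(-18398 + 29827) = √11429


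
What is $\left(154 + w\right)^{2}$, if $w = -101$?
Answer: $2809$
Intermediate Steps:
$\left(154 + w\right)^{2} = \left(154 - 101\right)^{2} = 53^{2} = 2809$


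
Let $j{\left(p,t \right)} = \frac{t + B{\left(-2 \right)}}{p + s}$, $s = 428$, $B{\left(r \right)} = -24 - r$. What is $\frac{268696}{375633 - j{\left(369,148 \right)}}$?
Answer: $\frac{214150712}{299379375} \approx 0.71532$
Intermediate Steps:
$j{\left(p,t \right)} = \frac{-22 + t}{428 + p}$ ($j{\left(p,t \right)} = \frac{t - 22}{p + 428} = \frac{t + \left(-24 + 2\right)}{428 + p} = \frac{t - 22}{428 + p} = \frac{-22 + t}{428 + p}$)
$\frac{268696}{375633 - j{\left(369,148 \right)}} = \frac{268696}{375633 - \frac{-22 + 148}{428 + 369}} = \frac{268696}{375633 - \frac{1}{797} \cdot 126} = \frac{268696}{375633 - \frac{126}{797}} = \frac{268696}{\frac{299379375}{797}} = 268696 \cdot \frac{797}{299379375} = \frac{214150712}{299379375}$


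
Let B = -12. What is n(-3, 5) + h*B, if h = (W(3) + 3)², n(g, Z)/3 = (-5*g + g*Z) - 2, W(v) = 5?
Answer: -774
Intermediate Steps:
n(g, Z) = -6 - 15*g + 3*Z*g (n(g, Z) = 3*((-5*g + g*Z) - 2) = 3*((-5*g + Z*g) - 2) = 3*(-2 - 5*g + Z*g) = -6 - 15*g + 3*Z*g)
h = 64 (h = (5 + 3)² = 8² = 64)
n(-3, 5) + h*B = (-6 - 15*(-3) + 3*5*(-3)) + 64*(-12) = (-6 + 45 - 45) - 768 = -6 - 768 = -774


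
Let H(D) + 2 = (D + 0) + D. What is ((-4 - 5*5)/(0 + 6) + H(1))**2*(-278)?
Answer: -116899/18 ≈ -6494.4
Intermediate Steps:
H(D) = -2 + 2*D (H(D) = -2 + ((D + 0) + D) = -2 + (D + D) = -2 + 2*D)
((-4 - 5*5)/(0 + 6) + H(1))**2*(-278) = ((-4 - 5*5)/(0 + 6) + (-2 + 2*1))**2*(-278) = ((-4 - 25)/6 + (-2 + 2))**2*(-278) = (-29*1/6 + 0)**2*(-278) = (-29/6 + 0)**2*(-278) = (-29/6)**2*(-278) = (841/36)*(-278) = -116899/18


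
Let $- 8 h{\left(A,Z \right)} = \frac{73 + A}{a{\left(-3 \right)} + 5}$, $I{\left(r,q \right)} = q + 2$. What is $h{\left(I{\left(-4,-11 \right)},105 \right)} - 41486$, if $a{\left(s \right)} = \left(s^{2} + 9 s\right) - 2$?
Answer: $- \frac{622282}{15} \approx -41485.0$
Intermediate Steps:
$a{\left(s \right)} = -2 + s^{2} + 9 s$
$I{\left(r,q \right)} = 2 + q$
$h{\left(A,Z \right)} = \frac{73}{120} + \frac{A}{120}$ ($h{\left(A,Z \right)} = - \frac{\left(73 + A\right) \frac{1}{\left(-2 + \left(-3\right)^{2} + 9 \left(-3\right)\right) + 5}}{8} = - \frac{\left(73 + A\right) \frac{1}{\left(-2 + 9 - 27\right) + 5}}{8} = - \frac{\left(73 + A\right) \frac{1}{-20 + 5}}{8} = - \frac{\left(73 + A\right) \frac{1}{-15}}{8} = - \frac{\left(73 + A\right) \left(- \frac{1}{15}\right)}{8} = - \frac{- \frac{73}{15} - \frac{A}{15}}{8} = \frac{73}{120} + \frac{A}{120}$)
$h{\left(I{\left(-4,-11 \right)},105 \right)} - 41486 = \left(\frac{73}{120} + \frac{2 - 11}{120}\right) - 41486 = \left(\frac{73}{120} + \frac{1}{120} \left(-9\right)\right) - 41486 = \left(\frac{73}{120} - \frac{3}{40}\right) - 41486 = \frac{8}{15} - 41486 = - \frac{622282}{15}$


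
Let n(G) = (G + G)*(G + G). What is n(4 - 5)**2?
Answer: 16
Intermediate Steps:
n(G) = 4*G**2 (n(G) = (2*G)*(2*G) = 4*G**2)
n(4 - 5)**2 = (4*(4 - 5)**2)**2 = (4*(-1)**2)**2 = (4*1)**2 = 4**2 = 16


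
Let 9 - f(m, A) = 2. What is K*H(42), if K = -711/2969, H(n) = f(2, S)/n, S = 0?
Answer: -237/5938 ≈ -0.039912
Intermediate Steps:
f(m, A) = 7 (f(m, A) = 9 - 1*2 = 9 - 2 = 7)
H(n) = 7/n
K = -711/2969 (K = -711*1/2969 = -711/2969 ≈ -0.23947)
K*H(42) = -4977/(2969*42) = -711/2969*⅙ = -237/5938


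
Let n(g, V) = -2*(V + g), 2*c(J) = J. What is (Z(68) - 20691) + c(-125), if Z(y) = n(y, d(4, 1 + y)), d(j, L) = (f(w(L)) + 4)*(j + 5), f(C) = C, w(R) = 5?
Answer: -42103/2 ≈ -21052.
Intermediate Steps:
c(J) = J/2
d(j, L) = 45 + 9*j (d(j, L) = (5 + 4)*(j + 5) = 9*(5 + j) = 45 + 9*j)
n(g, V) = -2*V - 2*g
Z(y) = -162 - 2*y (Z(y) = -2*(45 + 9*4) - 2*y = -2*(45 + 36) - 2*y = -2*81 - 2*y = -162 - 2*y)
(Z(68) - 20691) + c(-125) = ((-162 - 2*68) - 20691) + (½)*(-125) = ((-162 - 136) - 20691) - 125/2 = (-298 - 20691) - 125/2 = -20989 - 125/2 = -42103/2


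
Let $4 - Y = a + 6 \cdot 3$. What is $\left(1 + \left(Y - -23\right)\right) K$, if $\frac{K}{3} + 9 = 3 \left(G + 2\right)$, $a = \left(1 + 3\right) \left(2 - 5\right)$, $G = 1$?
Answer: $0$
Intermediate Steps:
$a = -12$ ($a = 4 \left(-3\right) = -12$)
$K = 0$ ($K = -27 + 3 \cdot 3 \left(1 + 2\right) = -27 + 3 \cdot 3 \cdot 3 = -27 + 3 \cdot 9 = -27 + 27 = 0$)
$Y = -2$ ($Y = 4 - \left(-12 + 6 \cdot 3\right) = 4 - \left(-12 + 18\right) = 4 - 6 = -2$)
$\left(1 + \left(Y - -23\right)\right) K = \left(1 - -21\right) 0 = \left(1 + \left(-2 + 23\right)\right) 0 = \left(1 + 21\right) 0 = 22 \cdot 0 = 0$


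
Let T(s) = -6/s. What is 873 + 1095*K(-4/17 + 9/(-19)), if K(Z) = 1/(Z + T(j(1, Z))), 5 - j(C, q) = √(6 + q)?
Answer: 54408020153/165580971 + 38080085*√552007/165580971 ≈ 499.46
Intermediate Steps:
j(C, q) = 5 - √(6 + q)
K(Z) = 1/(Z - 6/(5 - √(6 + Z)))
873 + 1095*K(-4/17 + 9/(-19)) = 873 + 1095*((-5 + √(6 + (-4/17 + 9/(-19))))/(6 + (-4/17 + 9/(-19))*(-5 + √(6 + (-4/17 + 9/(-19)))))) = 873 + 1095*((-5 + √(6 + (-4*1/17 + 9*(-1/19))))/(6 + (-4*1/17 + 9*(-1/19))*(-5 + √(6 + (-4*1/17 + 9*(-1/19)))))) = 873 + 1095*((-5 + √(6 + (-4/17 - 9/19)))/(6 + (-4/17 - 9/19)*(-5 + √(6 + (-4/17 - 9/19))))) = 873 + 1095*((-5 + √(6 - 229/323))/(6 - 229*(-5 + √(6 - 229/323))/323)) = 873 + 1095*((-5 + √(1709/323))/(6 - 229*(-5 + √(1709/323))/323)) = 873 + 1095*((-5 + √552007/323)/(6 - 229*(-5 + √552007/323)/323)) = 873 + 1095*((-5 + √552007/323)/(6 + (1145/323 - 229*√552007/104329))) = 873 + 1095*((-5 + √552007/323)/(3083/323 - 229*√552007/104329)) = 873 + 1095*(-5 + √552007/323)/(3083/323 - 229*√552007/104329)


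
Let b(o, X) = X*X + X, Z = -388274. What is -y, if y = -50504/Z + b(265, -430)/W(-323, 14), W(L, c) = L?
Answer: 35804295994/62706251 ≈ 570.98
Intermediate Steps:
b(o, X) = X + X**2 (b(o, X) = X**2 + X = X + X**2)
y = -35804295994/62706251 (y = -50504/(-388274) - 430*(1 - 430)/(-323) = -50504*(-1/388274) - 430*(-429)*(-1/323) = 25252/194137 + 184470*(-1/323) = 25252/194137 - 184470/323 = -35804295994/62706251 ≈ -570.98)
-y = -1*(-35804295994/62706251) = 35804295994/62706251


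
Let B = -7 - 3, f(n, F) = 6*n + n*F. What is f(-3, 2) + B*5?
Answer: -74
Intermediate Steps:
f(n, F) = 6*n + F*n
B = -10
f(-3, 2) + B*5 = -3*(6 + 2) - 10*5 = -3*8 - 50 = -24 - 50 = -74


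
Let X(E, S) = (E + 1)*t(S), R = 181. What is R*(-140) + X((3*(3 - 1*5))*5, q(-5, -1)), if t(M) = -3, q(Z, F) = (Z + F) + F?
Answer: -25253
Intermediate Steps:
q(Z, F) = Z + 2*F (q(Z, F) = (F + Z) + F = Z + 2*F)
X(E, S) = -3 - 3*E (X(E, S) = (E + 1)*(-3) = (1 + E)*(-3) = -3 - 3*E)
R*(-140) + X((3*(3 - 1*5))*5, q(-5, -1)) = 181*(-140) + (-3 - 3*3*(3 - 1*5)*5) = -25340 + (-3 - 3*3*(3 - 5)*5) = -25340 + (-3 - 3*3*(-2)*5) = -25340 + (-3 - (-18)*5) = -25340 + (-3 - 3*(-30)) = -25340 + (-3 + 90) = -25340 + 87 = -25253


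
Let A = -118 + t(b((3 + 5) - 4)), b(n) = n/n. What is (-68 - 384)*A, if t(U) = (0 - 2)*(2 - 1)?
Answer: 54240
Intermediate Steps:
b(n) = 1
t(U) = -2 (t(U) = -2*1 = -2)
A = -120 (A = -118 - 2 = -120)
(-68 - 384)*A = (-68 - 384)*(-120) = -452*(-120) = 54240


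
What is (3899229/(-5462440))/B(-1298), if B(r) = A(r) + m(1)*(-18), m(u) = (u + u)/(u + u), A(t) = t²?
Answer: -3899229/9203042437840 ≈ -4.2369e-7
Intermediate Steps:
m(u) = 1 (m(u) = (2*u)/((2*u)) = (2*u)*(1/(2*u)) = 1)
B(r) = -18 + r² (B(r) = r² + 1*(-18) = r² - 18 = -18 + r²)
(3899229/(-5462440))/B(-1298) = (3899229/(-5462440))/(-18 + (-1298)²) = (3899229*(-1/5462440))/(-18 + 1684804) = -3899229/5462440/1684786 = -3899229/5462440*1/1684786 = -3899229/9203042437840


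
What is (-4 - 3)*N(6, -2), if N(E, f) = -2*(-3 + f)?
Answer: -70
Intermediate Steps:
N(E, f) = 6 - 2*f
(-4 - 3)*N(6, -2) = (-4 - 3)*(6 - 2*(-2)) = -7*(6 + 4) = -7*10 = -70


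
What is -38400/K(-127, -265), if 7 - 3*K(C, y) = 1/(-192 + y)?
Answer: -16452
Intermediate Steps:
K(C, y) = 7/3 - 1/(3*(-192 + y))
-38400/K(-127, -265) = -38400*3*(-192 - 265)/(-1345 + 7*(-265)) = -38400*(-1371/(-1345 - 1855)) = -38400/((1/3)*(-1/457)*(-3200)) = -38400/3200/1371 = -38400*1371/3200 = -16452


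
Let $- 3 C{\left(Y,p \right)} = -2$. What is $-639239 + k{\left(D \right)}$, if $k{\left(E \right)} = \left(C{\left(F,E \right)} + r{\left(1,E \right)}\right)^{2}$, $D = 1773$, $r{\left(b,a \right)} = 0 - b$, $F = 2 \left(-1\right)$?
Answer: $- \frac{5753150}{9} \approx -6.3924 \cdot 10^{5}$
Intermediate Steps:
$F = -2$
$r{\left(b,a \right)} = - b$
$C{\left(Y,p \right)} = \frac{2}{3}$ ($C{\left(Y,p \right)} = \left(- \frac{1}{3}\right) \left(-2\right) = \frac{2}{3}$)
$k{\left(E \right)} = \frac{1}{9}$ ($k{\left(E \right)} = \left(\frac{2}{3} - 1\right)^{2} = \left(- \frac{1}{3}\right)^{2} = \frac{1}{9}$)
$-639239 + k{\left(D \right)} = -639239 + \frac{1}{9} = - \frac{5753150}{9}$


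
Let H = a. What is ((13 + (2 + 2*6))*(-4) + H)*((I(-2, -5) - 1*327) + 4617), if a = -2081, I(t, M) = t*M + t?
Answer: -9408322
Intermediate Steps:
I(t, M) = t + M*t (I(t, M) = M*t + t = t + M*t)
H = -2081
((13 + (2 + 2*6))*(-4) + H)*((I(-2, -5) - 1*327) + 4617) = ((13 + (2 + 2*6))*(-4) - 2081)*((-2*(1 - 5) - 1*327) + 4617) = ((13 + (2 + 12))*(-4) - 2081)*((-2*(-4) - 327) + 4617) = ((13 + 14)*(-4) - 2081)*((8 - 327) + 4617) = (27*(-4) - 2081)*(-319 + 4617) = (-108 - 2081)*4298 = -2189*4298 = -9408322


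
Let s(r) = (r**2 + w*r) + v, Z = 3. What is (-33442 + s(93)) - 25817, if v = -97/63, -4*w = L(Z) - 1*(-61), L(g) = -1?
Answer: -3276412/63 ≈ -52007.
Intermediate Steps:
w = -15 (w = -(-1 - 1*(-61))/4 = -(-1 + 61)/4 = -1/4*60 = -15)
v = -97/63 (v = -97*1/63 = -97/63 ≈ -1.5397)
s(r) = -97/63 + r**2 - 15*r (s(r) = (r**2 - 15*r) - 97/63 = -97/63 + r**2 - 15*r)
(-33442 + s(93)) - 25817 = (-33442 + (-97/63 + 93**2 - 15*93)) - 25817 = (-33442 + (-97/63 + 8649 - 1395)) - 25817 = (-33442 + 456905/63) - 25817 = -1649941/63 - 25817 = -3276412/63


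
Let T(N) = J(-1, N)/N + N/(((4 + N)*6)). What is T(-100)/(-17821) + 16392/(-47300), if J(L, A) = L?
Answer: -2103339721/6069119760 ≈ -0.34656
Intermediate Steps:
T(N) = -1/N + N/(24 + 6*N) (T(N) = -1/N + N/(((4 + N)*6)) = -1/N + N/(24 + 6*N))
T(-100)/(-17821) + 16392/(-47300) = ((-4 - 1*(-100) + (1/6)*(-100)**2)/((-100)*(4 - 100)))/(-17821) + 16392/(-47300) = -1/100*(-4 + 100 + (1/6)*10000)/(-96)*(-1/17821) + 16392*(-1/47300) = -1/100*(-1/96)*(-4 + 100 + 5000/3)*(-1/17821) - 4098/11825 = -1/100*(-1/96)*5288/3*(-1/17821) - 4098/11825 = (661/3600)*(-1/17821) - 4098/11825 = -661/64155600 - 4098/11825 = -2103339721/6069119760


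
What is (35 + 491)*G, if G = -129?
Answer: -67854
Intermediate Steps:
(35 + 491)*G = (35 + 491)*(-129) = 526*(-129) = -67854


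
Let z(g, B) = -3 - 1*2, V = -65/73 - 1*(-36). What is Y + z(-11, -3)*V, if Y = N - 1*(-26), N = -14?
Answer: -11939/73 ≈ -163.55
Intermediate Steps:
Y = 12 (Y = -14 - 1*(-26) = -14 + 26 = 12)
V = 2563/73 (V = -65*1/73 + 36 = -65/73 + 36 = 2563/73 ≈ 35.110)
z(g, B) = -5 (z(g, B) = -3 - 2 = -5)
Y + z(-11, -3)*V = 12 - 5*2563/73 = 12 - 12815/73 = -11939/73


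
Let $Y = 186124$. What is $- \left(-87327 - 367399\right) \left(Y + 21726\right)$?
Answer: $94514799100$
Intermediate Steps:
$- \left(-87327 - 367399\right) \left(Y + 21726\right) = - \left(-87327 - 367399\right) \left(186124 + 21726\right) = - \left(-454726\right) 207850 = \left(-1\right) \left(-94514799100\right) = 94514799100$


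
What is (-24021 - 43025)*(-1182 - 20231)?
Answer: 1435655998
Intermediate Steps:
(-24021 - 43025)*(-1182 - 20231) = -67046*(-21413) = 1435655998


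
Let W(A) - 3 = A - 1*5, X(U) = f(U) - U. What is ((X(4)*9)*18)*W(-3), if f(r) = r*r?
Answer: -9720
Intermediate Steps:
f(r) = r²
X(U) = U² - U
W(A) = -2 + A (W(A) = 3 + (A - 1*5) = 3 + (A - 5) = 3 + (-5 + A) = -2 + A)
((X(4)*9)*18)*W(-3) = (((4*(-1 + 4))*9)*18)*(-2 - 3) = (((4*3)*9)*18)*(-5) = ((12*9)*18)*(-5) = (108*18)*(-5) = 1944*(-5) = -9720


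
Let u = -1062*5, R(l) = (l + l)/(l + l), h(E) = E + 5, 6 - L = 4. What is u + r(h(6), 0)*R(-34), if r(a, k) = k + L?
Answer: -5308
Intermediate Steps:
L = 2 (L = 6 - 1*4 = 6 - 4 = 2)
h(E) = 5 + E
R(l) = 1 (R(l) = (2*l)/((2*l)) = (2*l)*(1/(2*l)) = 1)
r(a, k) = 2 + k (r(a, k) = k + 2 = 2 + k)
u = -5310
u + r(h(6), 0)*R(-34) = -5310 + (2 + 0)*1 = -5310 + 2*1 = -5310 + 2 = -5308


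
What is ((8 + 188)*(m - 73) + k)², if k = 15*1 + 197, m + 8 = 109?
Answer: 32490000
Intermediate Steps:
m = 101 (m = -8 + 109 = 101)
k = 212 (k = 15 + 197 = 212)
((8 + 188)*(m - 73) + k)² = ((8 + 188)*(101 - 73) + 212)² = (196*28 + 212)² = (5488 + 212)² = 5700² = 32490000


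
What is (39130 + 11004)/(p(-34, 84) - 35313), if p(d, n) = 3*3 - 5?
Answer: -50134/35309 ≈ -1.4199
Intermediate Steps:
p(d, n) = 4 (p(d, n) = 9 - 5 = 4)
(39130 + 11004)/(p(-34, 84) - 35313) = (39130 + 11004)/(4 - 35313) = 50134/(-35309) = 50134*(-1/35309) = -50134/35309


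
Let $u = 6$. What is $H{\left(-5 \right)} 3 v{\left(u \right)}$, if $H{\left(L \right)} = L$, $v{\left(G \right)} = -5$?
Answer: $75$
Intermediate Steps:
$H{\left(-5 \right)} 3 v{\left(u \right)} = \left(-5\right) 3 \left(-5\right) = \left(-15\right) \left(-5\right) = 75$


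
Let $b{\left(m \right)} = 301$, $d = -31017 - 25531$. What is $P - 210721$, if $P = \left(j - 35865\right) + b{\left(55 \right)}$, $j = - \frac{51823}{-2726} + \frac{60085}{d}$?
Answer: $- \frac{654517734817}{2657756} \approx -2.4627 \cdot 10^{5}$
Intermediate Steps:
$d = -56548$ ($d = -31017 - 25531 = -56548$)
$j = \frac{47701643}{2657756}$ ($j = - \frac{51823}{-2726} + \frac{60085}{-56548} = \left(-51823\right) \left(- \frac{1}{2726}\right) + 60085 \left(- \frac{1}{56548}\right) = \frac{1787}{94} - \frac{60085}{56548} = \frac{47701643}{2657756} \approx 17.948$)
$P = - \frac{94472732741}{2657756}$ ($P = \left(\frac{47701643}{2657756} - 35865\right) + 301 = - \frac{95272717297}{2657756} + 301 = - \frac{94472732741}{2657756} \approx -35546.0$)
$P - 210721 = - \frac{94472732741}{2657756} - 210721 = - \frac{654517734817}{2657756}$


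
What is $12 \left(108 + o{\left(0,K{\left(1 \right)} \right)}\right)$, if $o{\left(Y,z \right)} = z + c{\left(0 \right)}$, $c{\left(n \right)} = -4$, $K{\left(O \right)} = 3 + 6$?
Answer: $1356$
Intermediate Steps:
$K{\left(O \right)} = 9$
$o{\left(Y,z \right)} = -4 + z$ ($o{\left(Y,z \right)} = z - 4 = -4 + z$)
$12 \left(108 + o{\left(0,K{\left(1 \right)} \right)}\right) = 12 \left(108 + \left(-4 + 9\right)\right) = 12 \left(108 + 5\right) = 12 \cdot 113 = 1356$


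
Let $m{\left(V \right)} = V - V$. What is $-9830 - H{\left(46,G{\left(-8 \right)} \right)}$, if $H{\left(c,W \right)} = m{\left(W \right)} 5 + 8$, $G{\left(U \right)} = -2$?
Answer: $-9838$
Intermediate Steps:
$m{\left(V \right)} = 0$
$H{\left(c,W \right)} = 8$ ($H{\left(c,W \right)} = 0 \cdot 5 + 8 = 0 + 8 = 8$)
$-9830 - H{\left(46,G{\left(-8 \right)} \right)} = -9830 - 8 = -9838$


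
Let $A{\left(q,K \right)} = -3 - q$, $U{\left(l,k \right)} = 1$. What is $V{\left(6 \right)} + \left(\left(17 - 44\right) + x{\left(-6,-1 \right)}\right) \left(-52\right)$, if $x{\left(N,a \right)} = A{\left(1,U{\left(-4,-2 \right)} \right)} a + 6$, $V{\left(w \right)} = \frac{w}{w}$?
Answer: $885$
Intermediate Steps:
$V{\left(w \right)} = 1$
$x{\left(N,a \right)} = 6 - 4 a$ ($x{\left(N,a \right)} = \left(-3 - 1\right) a + 6 = - 4 a + 6 = 6 - 4 a$)
$V{\left(6 \right)} + \left(\left(17 - 44\right) + x{\left(-6,-1 \right)}\right) \left(-52\right) = 1 + \left(\left(17 - 44\right) + \left(6 - -4\right)\right) \left(-52\right) = 1 + \left(-27 + \left(6 + 4\right)\right) \left(-52\right) = 1 + \left(-27 + 10\right) \left(-52\right) = 1 - -884 = 1 + 884 = 885$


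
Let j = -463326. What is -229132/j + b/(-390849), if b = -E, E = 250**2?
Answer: 19752314678/30181750629 ≈ 0.65445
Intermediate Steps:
E = 62500
b = -62500 (b = -1*62500 = -62500)
-229132/j + b/(-390849) = -229132/(-463326) - 62500/(-390849) = -229132*(-1/463326) - 62500*(-1/390849) = 114566/231663 + 62500/390849 = 19752314678/30181750629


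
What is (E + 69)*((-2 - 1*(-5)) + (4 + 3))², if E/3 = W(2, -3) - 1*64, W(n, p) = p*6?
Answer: -17700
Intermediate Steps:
W(n, p) = 6*p
E = -246 (E = 3*(6*(-3) - 1*64) = 3*(-18 - 64) = 3*(-82) = -246)
(E + 69)*((-2 - 1*(-5)) + (4 + 3))² = (-246 + 69)*((-2 - 1*(-5)) + (4 + 3))² = -177*((-2 + 5) + 7)² = -177*(3 + 7)² = -177*10² = -177*100 = -17700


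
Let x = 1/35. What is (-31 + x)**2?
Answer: 1175056/1225 ≈ 959.23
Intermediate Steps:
x = 1/35 ≈ 0.028571
(-31 + x)**2 = (-31 + 1/35)**2 = (-1084/35)**2 = 1175056/1225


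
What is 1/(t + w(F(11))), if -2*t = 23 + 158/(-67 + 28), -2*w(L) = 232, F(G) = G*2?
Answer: -78/9787 ≈ -0.0079698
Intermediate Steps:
F(G) = 2*G
w(L) = -116 (w(L) = -½*232 = -116)
t = -739/78 (t = -(23 + 158/(-67 + 28))/2 = -(23 + 158/(-39))/2 = -(23 - 1/39*158)/2 = -(23 - 158/39)/2 = -½*739/39 = -739/78 ≈ -9.4744)
1/(t + w(F(11))) = 1/(-739/78 - 116) = 1/(-9787/78) = -78/9787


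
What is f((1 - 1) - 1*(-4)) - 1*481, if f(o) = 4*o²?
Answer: -417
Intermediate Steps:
f((1 - 1) - 1*(-4)) - 1*481 = 4*((1 - 1) - 1*(-4))² - 1*481 = 4*(0 + 4)² - 481 = 4*4² - 481 = 4*16 - 481 = 64 - 481 = -417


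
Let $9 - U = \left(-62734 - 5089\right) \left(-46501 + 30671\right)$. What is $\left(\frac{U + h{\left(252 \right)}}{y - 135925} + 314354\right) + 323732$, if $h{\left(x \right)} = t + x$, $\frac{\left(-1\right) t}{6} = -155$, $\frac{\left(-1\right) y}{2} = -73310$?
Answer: $\frac{5750692871}{10695} \approx 5.377 \cdot 10^{5}$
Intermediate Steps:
$y = 146620$ ($y = \left(-2\right) \left(-73310\right) = 146620$)
$t = 930$ ($t = \left(-6\right) \left(-155\right) = 930$)
$h{\left(x \right)} = 930 + x$
$U = -1073638081$ ($U = 9 - \left(-62734 - 5089\right) \left(-46501 + 30671\right) = 9 - \left(-67823\right) \left(-15830\right) = 9 - 1073638090 = -1073638081$)
$\left(\frac{U + h{\left(252 \right)}}{y - 135925} + 314354\right) + 323732 = \left(\frac{-1073638081 + \left(930 + 252\right)}{146620 - 135925} + 314354\right) + 323732 = \left(\frac{-1073638081 + 1182}{10695} + 314354\right) + 323732 = \left(\left(-1073636899\right) \frac{1}{10695} + 314354\right) + 323732 = \left(- \frac{1073636899}{10695} + 314354\right) + 323732 = \frac{2288379131}{10695} + 323732 = \frac{5750692871}{10695}$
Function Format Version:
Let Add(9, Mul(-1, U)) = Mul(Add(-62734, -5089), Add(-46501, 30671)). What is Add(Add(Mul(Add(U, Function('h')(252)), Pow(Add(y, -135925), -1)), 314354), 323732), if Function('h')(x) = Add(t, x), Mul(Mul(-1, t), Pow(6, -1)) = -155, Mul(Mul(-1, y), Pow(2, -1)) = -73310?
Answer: Rational(5750692871, 10695) ≈ 5.3770e+5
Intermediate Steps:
y = 146620 (y = Mul(-2, -73310) = 146620)
t = 930 (t = Mul(-6, -155) = 930)
Function('h')(x) = Add(930, x)
U = -1073638081 (U = Add(9, Mul(-1, Mul(Add(-62734, -5089), Add(-46501, 30671)))) = Add(9, Mul(-1, Mul(-67823, -15830))) = Add(9, Mul(-1, 1073638090)) = Add(9, -1073638090) = -1073638081)
Add(Add(Mul(Add(U, Function('h')(252)), Pow(Add(y, -135925), -1)), 314354), 323732) = Add(Add(Mul(Add(-1073638081, Add(930, 252)), Pow(Add(146620, -135925), -1)), 314354), 323732) = Add(Add(Mul(Add(-1073638081, 1182), Pow(10695, -1)), 314354), 323732) = Add(Add(Mul(-1073636899, Rational(1, 10695)), 314354), 323732) = Add(Add(Rational(-1073636899, 10695), 314354), 323732) = Add(Rational(2288379131, 10695), 323732) = Rational(5750692871, 10695)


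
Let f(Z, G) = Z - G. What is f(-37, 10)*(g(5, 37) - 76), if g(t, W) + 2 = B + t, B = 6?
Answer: 3149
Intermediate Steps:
g(t, W) = 4 + t (g(t, W) = -2 + (6 + t) = 4 + t)
f(-37, 10)*(g(5, 37) - 76) = (-37 - 1*10)*((4 + 5) - 76) = (-37 - 10)*(9 - 76) = -47*(-67) = 3149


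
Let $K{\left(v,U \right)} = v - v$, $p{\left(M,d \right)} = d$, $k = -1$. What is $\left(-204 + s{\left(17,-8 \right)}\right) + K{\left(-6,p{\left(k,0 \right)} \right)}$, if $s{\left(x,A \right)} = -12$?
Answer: $-216$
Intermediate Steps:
$K{\left(v,U \right)} = 0$
$\left(-204 + s{\left(17,-8 \right)}\right) + K{\left(-6,p{\left(k,0 \right)} \right)} = \left(-204 - 12\right) + 0 = -216 + 0 = -216$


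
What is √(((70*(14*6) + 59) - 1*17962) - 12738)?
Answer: I*√24761 ≈ 157.36*I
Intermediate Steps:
√(((70*(14*6) + 59) - 1*17962) - 12738) = √(((70*84 + 59) - 17962) - 12738) = √(((5880 + 59) - 17962) - 12738) = √((5939 - 17962) - 12738) = √(-12023 - 12738) = √(-24761) = I*√24761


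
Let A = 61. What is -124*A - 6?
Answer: -7570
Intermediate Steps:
-124*A - 6 = -124*61 - 6 = -7564 - 6 = -7570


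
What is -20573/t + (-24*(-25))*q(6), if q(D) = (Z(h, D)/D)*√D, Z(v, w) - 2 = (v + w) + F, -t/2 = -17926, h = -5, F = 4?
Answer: -20573/35852 + 700*√6 ≈ 1714.1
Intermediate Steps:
t = 35852 (t = -2*(-17926) = 35852)
Z(v, w) = 6 + v + w (Z(v, w) = 2 + ((v + w) + 4) = 2 + (4 + v + w) = 6 + v + w)
q(D) = (1 + D)/√D (q(D) = ((6 - 5 + D)/D)*√D = ((1 + D)/D)*√D = (1 + D)/√D)
-20573/t + (-24*(-25))*q(6) = -20573/35852 + (-24*(-25))*((1 + 6)/√6) = -20573*1/35852 + 600*((√6/6)*7) = -20573/35852 + 600*(7*√6/6) = -20573/35852 + 700*√6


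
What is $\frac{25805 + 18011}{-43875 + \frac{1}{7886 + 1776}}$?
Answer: $- \frac{423350192}{423920249} \approx -0.99866$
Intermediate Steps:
$\frac{25805 + 18011}{-43875 + \frac{1}{7886 + 1776}} = \frac{43816}{-43875 + \frac{1}{9662}} = \frac{43816}{- \frac{423920249}{9662}} = 43816 \left(- \frac{9662}{423920249}\right) = - \frac{423350192}{423920249}$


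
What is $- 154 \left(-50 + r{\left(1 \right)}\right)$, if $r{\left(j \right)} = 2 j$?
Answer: $7392$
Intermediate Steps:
$- 154 \left(-50 + r{\left(1 \right)}\right) = - 154 \left(-50 + 2 \cdot 1\right) = - 154 \left(-50 + 2\right) = \left(-154\right) \left(-48\right) = 7392$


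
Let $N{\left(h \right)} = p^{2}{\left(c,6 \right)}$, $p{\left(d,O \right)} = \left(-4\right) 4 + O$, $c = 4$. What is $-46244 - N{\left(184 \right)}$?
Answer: $-46344$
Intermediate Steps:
$p{\left(d,O \right)} = -16 + O$
$N{\left(h \right)} = 100$ ($N{\left(h \right)} = \left(-16 + 6\right)^{2} = \left(-10\right)^{2} = 100$)
$-46244 - N{\left(184 \right)} = -46244 - 100 = -46344$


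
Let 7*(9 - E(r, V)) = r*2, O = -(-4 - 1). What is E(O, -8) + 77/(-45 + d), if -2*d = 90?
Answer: 4231/630 ≈ 6.7159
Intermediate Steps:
d = -45 (d = -1/2*90 = -45)
O = 5 (O = -1*(-5) = 5)
E(r, V) = 9 - 2*r/7 (E(r, V) = 9 - r*2/7 = 9 - 2*r/7)
E(O, -8) + 77/(-45 + d) = (9 - 2/7*5) + 77/(-45 - 45) = (9 - 10/7) + 77/(-90) = 53/7 - 1/90*77 = 53/7 - 77/90 = 4231/630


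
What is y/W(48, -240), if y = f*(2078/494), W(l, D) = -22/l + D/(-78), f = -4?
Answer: -99744/15523 ≈ -6.4256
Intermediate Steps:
W(l, D) = -22/l - D/78 (W(l, D) = -22/l + D*(-1/78) = -22/l - D/78)
y = -4156/247 (y = -8312/494 = -4*1039/247 = -4156/247 ≈ -16.826)
y/W(48, -240) = -4156/(247*(-22/48 - 1/78*(-240))) = -4156/(247*(-22*1/48 + 40/13)) = -4156/(247*(-11/24 + 40/13)) = -4156/(247*817/312) = -4156/247*312/817 = -99744/15523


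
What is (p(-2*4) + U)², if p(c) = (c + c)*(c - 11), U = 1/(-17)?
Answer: 26697889/289 ≈ 92380.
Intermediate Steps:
U = -1/17 ≈ -0.058824
p(c) = 2*c*(-11 + c) (p(c) = (2*c)*(-11 + c) = 2*c*(-11 + c))
(p(-2*4) + U)² = (2*(-2*4)*(-11 - 2*4) - 1/17)² = (2*(-8)*(-11 - 8) - 1/17)² = (2*(-8)*(-19) - 1/17)² = (304 - 1/17)² = (5167/17)² = 26697889/289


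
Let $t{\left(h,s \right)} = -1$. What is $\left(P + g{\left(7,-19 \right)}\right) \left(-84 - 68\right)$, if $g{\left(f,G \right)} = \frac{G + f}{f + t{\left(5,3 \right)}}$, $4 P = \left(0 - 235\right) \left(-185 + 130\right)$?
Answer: $-490846$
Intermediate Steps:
$P = \frac{12925}{4}$ ($P = \frac{\left(0 - 235\right) \left(-185 + 130\right)}{4} = \frac{\left(-235\right) \left(-55\right)}{4} = \frac{1}{4} \cdot 12925 = \frac{12925}{4} \approx 3231.3$)
$g{\left(f,G \right)} = \frac{G + f}{-1 + f}$ ($g{\left(f,G \right)} = \frac{G + f}{f - 1} = \frac{G + f}{-1 + f}$)
$\left(P + g{\left(7,-19 \right)}\right) \left(-84 - 68\right) = \left(\frac{12925}{4} + \frac{-19 + 7}{-1 + 7}\right) \left(-84 - 68\right) = \left(\frac{12925}{4} + \frac{1}{6} \left(-12\right)\right) \left(-152\right) = \left(\frac{12925}{4} - 2\right) \left(-152\right) = \frac{12917}{4} \left(-152\right) = -490846$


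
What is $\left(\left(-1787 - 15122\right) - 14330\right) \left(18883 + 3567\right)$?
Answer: $-701315550$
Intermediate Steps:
$\left(\left(-1787 - 15122\right) - 14330\right) \left(18883 + 3567\right) = \left(-16909 - 14330\right) 22450 = \left(-31239\right) 22450 = -701315550$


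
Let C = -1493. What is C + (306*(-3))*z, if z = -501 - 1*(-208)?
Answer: 267481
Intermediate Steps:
z = -293 (z = -501 + 208 = -293)
C + (306*(-3))*z = -1493 + (306*(-3))*(-293) = -1493 - 918*(-293) = -1493 + 268974 = 267481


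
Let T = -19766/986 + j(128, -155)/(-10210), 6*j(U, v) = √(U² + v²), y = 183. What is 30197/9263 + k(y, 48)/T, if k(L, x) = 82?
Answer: -2819827887157880756677/3395339673501179732417 + 1220912902680*√40409/366548599104089359 ≈ -0.82983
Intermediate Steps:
j(U, v) = √(U² + v²)/6
T = -9883/493 - √40409/61260 (T = -19766/986 + (√(128² + (-155)²)/6)/(-10210) = -19766*1/986 + (√(16384 + 24025)/6)*(-1/10210) = -9883/493 + (√40409/6)*(-1/10210) = -9883/493 - √40409/61260 ≈ -20.050)
30197/9263 + k(y, 48)/T = 30197/9263 + 82/(-9883/493 - √40409/61260)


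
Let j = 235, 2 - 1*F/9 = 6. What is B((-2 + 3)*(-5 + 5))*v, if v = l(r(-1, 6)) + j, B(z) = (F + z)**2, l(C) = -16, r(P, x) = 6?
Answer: 283824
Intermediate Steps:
F = -36 (F = 18 - 9*6 = 18 - 54 = -36)
B(z) = (-36 + z)**2
v = 219 (v = -16 + 235 = 219)
B((-2 + 3)*(-5 + 5))*v = (-36 + (-2 + 3)*(-5 + 5))**2*219 = (-36 + 1*0)**2*219 = (-36 + 0)**2*219 = (-36)**2*219 = 1296*219 = 283824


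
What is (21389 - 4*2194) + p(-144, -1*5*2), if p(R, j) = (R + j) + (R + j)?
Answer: 12305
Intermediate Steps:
p(R, j) = 2*R + 2*j
(21389 - 4*2194) + p(-144, -1*5*2) = (21389 - 4*2194) + (2*(-144) + 2*(-1*5*2)) = (21389 - 8776) + (-288 + 2*(-5*2)) = 12613 + (-288 + 2*(-10)) = 12613 + (-288 - 20) = 12613 - 308 = 12305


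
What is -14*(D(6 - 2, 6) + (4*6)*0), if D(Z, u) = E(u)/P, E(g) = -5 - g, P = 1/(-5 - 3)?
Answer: -1232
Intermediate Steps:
P = -1/8 (P = 1/(-8) = -1/8 ≈ -0.12500)
D(Z, u) = 40 + 8*u (D(Z, u) = (-5 - u)/(-1/8) = (-5 - u)*(-8) = 40 + 8*u)
-14*(D(6 - 2, 6) + (4*6)*0) = -14*((40 + 8*6) + (4*6)*0) = -14*((40 + 48) + 24*0) = -14*(88 + 0) = -14*88 = -1232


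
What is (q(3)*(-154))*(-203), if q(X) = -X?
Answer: -93786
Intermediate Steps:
(q(3)*(-154))*(-203) = (-1*3*(-154))*(-203) = -3*(-154)*(-203) = 462*(-203) = -93786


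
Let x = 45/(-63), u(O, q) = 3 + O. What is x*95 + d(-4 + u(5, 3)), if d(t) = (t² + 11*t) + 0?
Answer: -55/7 ≈ -7.8571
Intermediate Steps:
x = -5/7 (x = 45*(-1/63) = -5/7 ≈ -0.71429)
d(t) = t² + 11*t
x*95 + d(-4 + u(5, 3)) = -5/7*95 + (-4 + (3 + 5))*(11 + (-4 + (3 + 5))) = -475/7 + (-4 + 8)*(11 + (-4 + 8)) = -475/7 + 4*(11 + 4) = -475/7 + 4*15 = -475/7 + 60 = -55/7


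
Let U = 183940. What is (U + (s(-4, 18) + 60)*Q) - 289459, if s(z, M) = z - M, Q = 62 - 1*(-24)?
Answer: -102251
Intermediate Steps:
Q = 86 (Q = 62 + 24 = 86)
(U + (s(-4, 18) + 60)*Q) - 289459 = (183940 + ((-4 - 1*18) + 60)*86) - 289459 = (183940 + ((-4 - 18) + 60)*86) - 289459 = (183940 + (-22 + 60)*86) - 289459 = (183940 + 38*86) - 289459 = (183940 + 3268) - 289459 = 187208 - 289459 = -102251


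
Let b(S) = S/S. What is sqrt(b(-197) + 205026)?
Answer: sqrt(205027) ≈ 452.80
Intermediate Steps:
b(S) = 1
sqrt(b(-197) + 205026) = sqrt(1 + 205026) = sqrt(205027)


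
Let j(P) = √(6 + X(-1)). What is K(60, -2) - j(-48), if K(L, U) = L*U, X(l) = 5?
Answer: -120 - √11 ≈ -123.32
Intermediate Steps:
j(P) = √11 (j(P) = √(6 + 5) = √11)
K(60, -2) - j(-48) = 60*(-2) - √11 = -120 - √11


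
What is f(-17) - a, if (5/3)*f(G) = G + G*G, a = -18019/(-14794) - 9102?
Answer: 685256749/73970 ≈ 9264.0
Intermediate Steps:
a = -134636969/14794 (a = -18019*(-1/14794) - 9102 = 18019/14794 - 9102 = -134636969/14794 ≈ -9100.8)
f(G) = 3*G/5 + 3*G²/5 (f(G) = 3*(G + G*G)/5 = 3*(G + G²)/5 = 3*G/5 + 3*G²/5)
f(-17) - a = (⅗)*(-17)*(1 - 17) - 1*(-134636969/14794) = (⅗)*(-17)*(-16) + 134636969/14794 = 816/5 + 134636969/14794 = 685256749/73970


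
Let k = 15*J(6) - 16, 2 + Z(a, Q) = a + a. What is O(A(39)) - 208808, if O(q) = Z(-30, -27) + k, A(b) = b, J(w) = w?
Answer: -208796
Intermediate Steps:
Z(a, Q) = -2 + 2*a (Z(a, Q) = -2 + (a + a) = -2 + 2*a)
k = 74 (k = 15*6 - 16 = 90 - 16 = 74)
O(q) = 12 (O(q) = (-2 + 2*(-30)) + 74 = (-2 - 60) + 74 = -62 + 74 = 12)
O(A(39)) - 208808 = 12 - 208808 = -208796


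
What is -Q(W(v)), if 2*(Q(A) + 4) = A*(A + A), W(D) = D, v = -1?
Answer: 3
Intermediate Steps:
Q(A) = -4 + A² (Q(A) = -4 + (A*(A + A))/2 = -4 + (A*(2*A))/2 = -4 + (2*A²)/2 = -4 + A²)
-Q(W(v)) = -(-4 + (-1)²) = -(-4 + 1) = -1*(-3) = 3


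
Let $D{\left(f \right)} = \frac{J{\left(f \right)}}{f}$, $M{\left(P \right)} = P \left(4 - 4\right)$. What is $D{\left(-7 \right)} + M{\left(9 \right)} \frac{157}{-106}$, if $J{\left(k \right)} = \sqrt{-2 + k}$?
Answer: $- \frac{3 i}{7} \approx - 0.42857 i$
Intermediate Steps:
$M{\left(P \right)} = 0$ ($M{\left(P \right)} = P 0 = 0$)
$D{\left(f \right)} = \frac{\sqrt{-2 + f}}{f}$
$D{\left(-7 \right)} + M{\left(9 \right)} \frac{157}{-106} = \frac{\sqrt{-2 - 7}}{-7} + 0 \frac{157}{-106} = - \frac{\sqrt{-9}}{7} + 0 \cdot 157 \left(- \frac{1}{106}\right) = - \frac{3 i}{7} + 0 \left(- \frac{157}{106}\right) = - \frac{3 i}{7} + 0 = - \frac{3 i}{7}$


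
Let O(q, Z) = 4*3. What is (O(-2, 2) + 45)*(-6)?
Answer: -342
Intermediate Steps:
O(q, Z) = 12
(O(-2, 2) + 45)*(-6) = (12 + 45)*(-6) = 57*(-6) = -342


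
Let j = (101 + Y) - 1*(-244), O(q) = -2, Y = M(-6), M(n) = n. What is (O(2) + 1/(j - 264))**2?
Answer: 22201/5625 ≈ 3.9468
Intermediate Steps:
Y = -6
j = 339 (j = (101 - 6) - 1*(-244) = 95 + 244 = 339)
(O(2) + 1/(j - 264))**2 = (-2 + 1/(339 - 264))**2 = (-2 + 1/75)**2 = (-149/75)**2 = 22201/5625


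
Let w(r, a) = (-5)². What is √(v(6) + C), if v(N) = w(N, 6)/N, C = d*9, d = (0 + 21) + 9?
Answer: √9870/6 ≈ 16.558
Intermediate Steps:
w(r, a) = 25
d = 30 (d = 21 + 9 = 30)
C = 270 (C = 30*9 = 270)
v(N) = 25/N
√(v(6) + C) = √(25/6 + 270) = √(1645/6) = √9870/6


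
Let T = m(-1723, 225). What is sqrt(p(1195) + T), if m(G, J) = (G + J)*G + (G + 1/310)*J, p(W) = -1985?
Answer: sqrt(8423721326)/62 ≈ 1480.3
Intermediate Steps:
m(G, J) = G*(G + J) + J*(1/310 + G) (m(G, J) = G*(G + J) + (G + 1/310)*J = G*(G + J) + (1/310 + G)*J = G*(G + J) + J*(1/310 + G))
T = 135989543/62 (T = (-1723)**2 + (1/310)*225 + 2*(-1723)*225 = 2968729 + 45/62 - 775350 = 135989543/62 ≈ 2.1934e+6)
sqrt(p(1195) + T) = sqrt(-1985 + 135989543/62) = sqrt(135866473/62) = sqrt(8423721326)/62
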